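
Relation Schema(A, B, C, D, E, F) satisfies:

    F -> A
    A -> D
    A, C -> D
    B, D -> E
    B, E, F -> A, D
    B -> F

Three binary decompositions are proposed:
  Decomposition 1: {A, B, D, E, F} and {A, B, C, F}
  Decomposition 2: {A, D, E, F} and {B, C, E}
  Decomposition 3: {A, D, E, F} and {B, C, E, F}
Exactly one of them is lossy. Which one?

Decomposition 2

Decomposition 1: common = {A, B, F}, closure = {A, B, D, E, F} → lossless.
Decomposition 2: common = {E}, closure = {E} → lossy.
Decomposition 3: common = {E, F}, closure = {A, D, E, F} → lossless.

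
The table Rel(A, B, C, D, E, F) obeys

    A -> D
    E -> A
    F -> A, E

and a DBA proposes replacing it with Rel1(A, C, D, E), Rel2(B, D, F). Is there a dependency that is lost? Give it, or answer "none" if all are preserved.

F -> A, E

Check F → A, E: no single fragment contains all of {A, E, F}, and the restricted closure of {F} across the fragments never reaches {A, E}.
A → D is preserved.
E → A is preserved.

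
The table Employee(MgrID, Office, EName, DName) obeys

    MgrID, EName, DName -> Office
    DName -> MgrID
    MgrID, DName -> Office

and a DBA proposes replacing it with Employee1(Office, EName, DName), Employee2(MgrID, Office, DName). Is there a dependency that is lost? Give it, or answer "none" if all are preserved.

MgrID, EName, DName → Office: restricted closure across fragments reaches Office.
DName → MgrID lies within Employee2.
MgrID, DName → Office lies within Employee2.
Every dependency is enforceable on the fragments, so the decomposition is dependency-preserving.

none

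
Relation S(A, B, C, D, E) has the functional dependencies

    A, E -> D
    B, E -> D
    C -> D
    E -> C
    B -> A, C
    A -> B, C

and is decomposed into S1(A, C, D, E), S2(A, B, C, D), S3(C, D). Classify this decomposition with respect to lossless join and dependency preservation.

Lossless test (chase): Rows 1 and 2 agree on A; apply A→B, C and equate their B, C entries. Row 1 is now all distinguished symbols — the join is lossless.
Dependency preservation: B, E → D is not contained in any single fragment, but the restricted closure of its left-hand side across the fragments still reaches the right-hand side; the remaining FDs each lie inside some fragment. All dependencies are preserved.

lossless and dependency-preserving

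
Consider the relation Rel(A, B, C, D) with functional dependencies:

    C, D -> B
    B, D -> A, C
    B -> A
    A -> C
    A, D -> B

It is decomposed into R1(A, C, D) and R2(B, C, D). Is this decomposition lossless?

Common attributes: R1 ∩ R2 = {C, D}.
Closure of {C, D}: C, D → B applies, adding B; B, D → A, C applies, adding A. So (C, D)⁺ = {A, B, C, D}.
This closure contains every attribute of R1, so R1 ∩ R2 → R1. The join is lossless.

Yes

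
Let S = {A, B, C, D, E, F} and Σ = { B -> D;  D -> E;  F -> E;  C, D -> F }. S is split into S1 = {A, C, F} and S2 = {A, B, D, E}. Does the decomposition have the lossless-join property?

No

Common attributes: S1 ∩ S2 = {A}.
No dependency enlarges {A}, so (A)⁺ = {A}.
The closure contains neither all of S1 = {A, C, F} nor all of S2 = {A, B, D, E}, so the common attributes are not a superkey of either fragment. The join is lossy.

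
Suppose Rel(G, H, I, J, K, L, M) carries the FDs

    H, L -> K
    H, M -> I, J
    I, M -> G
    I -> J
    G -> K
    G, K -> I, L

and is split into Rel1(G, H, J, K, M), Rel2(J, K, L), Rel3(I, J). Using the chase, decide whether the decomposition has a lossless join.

No

Chase test. Columns are G, H, I, J, K, L, M; row i has aⱼ where attribute j ∈ Reli, else bᵢⱼ.
Initial tableau (one row per fragment):
  row 1: a1 a2 b13 a4 a5 b16 a7
  row 2: b21 b22 b23 a4 a5 a6 b27
  row 3: b31 b32 a3 a4 b35 b36 b37
No row becomes fully distinguished — the join is lossy.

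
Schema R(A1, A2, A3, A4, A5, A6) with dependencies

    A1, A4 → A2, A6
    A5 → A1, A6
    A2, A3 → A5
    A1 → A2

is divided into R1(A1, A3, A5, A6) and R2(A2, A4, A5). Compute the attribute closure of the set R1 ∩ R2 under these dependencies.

R1 ∩ R2 = {A5}.
A5 → A1, A6 applies, adding A1, A6
A1 → A2 applies, adding A2
Closure: {A1, A2, A5, A6}.

A1, A2, A5, A6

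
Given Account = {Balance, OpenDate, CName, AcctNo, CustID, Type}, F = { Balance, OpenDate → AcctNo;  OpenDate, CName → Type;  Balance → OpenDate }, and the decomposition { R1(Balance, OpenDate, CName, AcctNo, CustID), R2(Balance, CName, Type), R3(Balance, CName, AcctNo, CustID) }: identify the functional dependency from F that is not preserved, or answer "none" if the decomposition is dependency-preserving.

Check OpenDate, CName → Type: no single fragment contains all of {OpenDate, CName, Type}, and the restricted closure of {OpenDate, CName} across the fragments never reaches {Type}.
Balance, OpenDate → AcctNo is preserved.
Balance → OpenDate is preserved.

OpenDate, CName → Type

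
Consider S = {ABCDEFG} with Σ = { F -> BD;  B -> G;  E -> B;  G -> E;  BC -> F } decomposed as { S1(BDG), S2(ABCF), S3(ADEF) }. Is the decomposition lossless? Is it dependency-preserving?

lossless but not dependency-preserving

Lossless test (chase): Rows 2 and 3 agree on F; apply F→BD and equate their BD entries. Rows 1 and 2 agree on B; apply B→G and equate their G entries. Rows 1 and 3 agree on B; apply B→G and equate their G entries. Rows 1 and 2 agree on G; apply G→E and equate their E entries. Rows 1 and 3 agree on G; apply G→E and equate their E entries. Row 2 is now all distinguished symbols — the join is lossless.
Dependency preservation: the restricted closure of {E} across the fragments never reaches {B}, so E → B cannot be enforced without a join — not preserved.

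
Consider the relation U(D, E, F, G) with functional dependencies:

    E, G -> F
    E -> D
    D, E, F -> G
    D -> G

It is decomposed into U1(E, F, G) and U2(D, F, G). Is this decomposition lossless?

Common attributes: U1 ∩ U2 = {F, G}.
No dependency enlarges {F, G}, so (F, G)⁺ = {F, G}.
The closure contains neither all of U1 = {E, F, G} nor all of U2 = {D, F, G}, so the common attributes are not a superkey of either fragment. The join is lossy.

No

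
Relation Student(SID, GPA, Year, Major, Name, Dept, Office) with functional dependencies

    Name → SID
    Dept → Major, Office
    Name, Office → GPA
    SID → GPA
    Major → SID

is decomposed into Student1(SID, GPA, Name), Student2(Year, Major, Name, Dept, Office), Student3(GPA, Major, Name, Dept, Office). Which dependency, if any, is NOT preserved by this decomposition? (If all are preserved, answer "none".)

Check Major → SID: no single fragment contains all of {SID, Major}, and the restricted closure of {Major} across the fragments never reaches {SID}.
Name → SID is preserved.
Dept → Major, Office is preserved.
Name, Office → GPA is preserved.
SID → GPA is preserved.

Major → SID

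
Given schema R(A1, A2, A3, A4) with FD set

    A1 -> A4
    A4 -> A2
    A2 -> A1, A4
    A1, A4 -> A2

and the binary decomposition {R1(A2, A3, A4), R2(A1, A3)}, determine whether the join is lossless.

No

Common attributes: R1 ∩ R2 = {A3}.
No dependency enlarges {A3}, so (A3)⁺ = {A3}.
The closure contains neither all of R1 = {A2, A3, A4} nor all of R2 = {A1, A3}, so the common attributes are not a superkey of either fragment. The join is lossy.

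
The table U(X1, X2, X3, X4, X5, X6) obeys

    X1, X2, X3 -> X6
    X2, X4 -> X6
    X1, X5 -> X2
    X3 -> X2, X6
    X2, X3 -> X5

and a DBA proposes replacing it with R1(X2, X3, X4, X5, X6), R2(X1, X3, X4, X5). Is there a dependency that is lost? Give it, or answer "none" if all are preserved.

Check X1, X5 → X2: no single fragment contains all of {X1, X2, X5}, and the restricted closure of {X1, X5} across the fragments never reaches {X2}.
X1, X2, X3 → X6 is preserved.
X2, X4 → X6 is preserved.
X3 → X2, X6 is preserved.
X2, X3 → X5 is preserved.

X1, X5 -> X2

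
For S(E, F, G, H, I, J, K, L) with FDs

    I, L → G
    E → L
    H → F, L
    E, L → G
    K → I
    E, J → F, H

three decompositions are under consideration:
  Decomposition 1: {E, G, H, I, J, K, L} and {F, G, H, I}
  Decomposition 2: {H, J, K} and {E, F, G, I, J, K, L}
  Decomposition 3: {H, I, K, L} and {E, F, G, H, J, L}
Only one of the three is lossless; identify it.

Decomposition 1: common = {G, H, I}, closure = {F, G, H, I, L} → lossless.
Decomposition 2: common = {J, K}, closure = {I, J, K} → lossy.
Decomposition 3: common = {H, L}, closure = {F, H, L} → lossy.

Decomposition 1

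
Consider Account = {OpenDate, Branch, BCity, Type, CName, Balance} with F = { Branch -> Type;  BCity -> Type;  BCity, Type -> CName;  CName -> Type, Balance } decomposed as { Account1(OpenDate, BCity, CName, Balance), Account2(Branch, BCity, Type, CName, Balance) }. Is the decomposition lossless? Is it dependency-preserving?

Lossless test: (BCity, CName, Balance)⁺ = {BCity, Type, CName, Balance}, which is a superkey of neither fragment — lossy.
Dependency preservation: every FD's attributes lie within a single fragment, so each can be enforced locally — preserved.

lossy but dependency-preserving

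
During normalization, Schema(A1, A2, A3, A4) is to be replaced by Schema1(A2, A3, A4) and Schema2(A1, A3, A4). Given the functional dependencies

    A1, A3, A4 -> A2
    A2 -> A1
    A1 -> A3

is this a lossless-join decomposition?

No

Common attributes: Schema1 ∩ Schema2 = {A3, A4}.
No dependency enlarges {A3, A4}, so (A3, A4)⁺ = {A3, A4}.
The closure contains neither all of Schema1 = {A2, A3, A4} nor all of Schema2 = {A1, A3, A4}, so the common attributes are not a superkey of either fragment. The join is lossy.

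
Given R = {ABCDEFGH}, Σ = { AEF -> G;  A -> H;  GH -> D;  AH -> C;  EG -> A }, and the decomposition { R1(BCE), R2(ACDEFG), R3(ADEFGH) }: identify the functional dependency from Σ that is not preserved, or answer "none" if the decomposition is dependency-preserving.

none

AEF → G lies within R2.
A → H lies within R3.
GH → D lies within R3.
AH → C: restricted closure across fragments reaches C.
EG → A lies within R2.
Every dependency is enforceable on the fragments, so the decomposition is dependency-preserving.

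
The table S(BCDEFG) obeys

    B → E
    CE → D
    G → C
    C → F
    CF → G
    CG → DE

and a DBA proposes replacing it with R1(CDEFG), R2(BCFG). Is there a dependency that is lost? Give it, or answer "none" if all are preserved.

B → E

Check B → E: no single fragment contains all of {BE}, and the restricted closure of {B} across the fragments never reaches {E}.
CE → D is preserved.
G → C is preserved.
C → F is preserved.
CF → G is preserved.
CG → DE is preserved.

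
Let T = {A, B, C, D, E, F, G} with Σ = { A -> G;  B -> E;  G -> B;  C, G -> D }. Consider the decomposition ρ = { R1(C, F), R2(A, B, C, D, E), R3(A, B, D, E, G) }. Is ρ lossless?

Chase test. Columns are A, B, C, D, E, F, G; row i has aⱼ where attribute j ∈ Ri, else bᵢⱼ.
Initial tableau (one row per fragment):
  row 1: b11 b12 a3 b14 b15 a6 b17
  row 2: a1 a2 a3 a4 a5 b26 b27
  row 3: a1 a2 b33 a4 a5 b36 a7
Rows 2 and 3 agree on A; apply A→G and equate their G entries.
No row becomes fully distinguished — the join is lossy.

No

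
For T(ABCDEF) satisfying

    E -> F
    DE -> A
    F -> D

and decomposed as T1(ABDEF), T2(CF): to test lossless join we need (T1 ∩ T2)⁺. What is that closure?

T1 ∩ T2 = {F}.
F → D applies, adding D
Closure: {DF}.

DF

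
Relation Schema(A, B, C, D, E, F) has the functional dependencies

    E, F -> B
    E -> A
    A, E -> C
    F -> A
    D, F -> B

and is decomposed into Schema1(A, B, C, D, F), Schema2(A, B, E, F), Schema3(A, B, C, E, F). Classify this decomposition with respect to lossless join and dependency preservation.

lossy but dependency-preserving

Lossless test (chase): Rows 2 and 3 agree on A, E; apply A, E→C and equate their C entries. No row becomes fully distinguished — the join is lossy.
Dependency preservation: every FD's attributes lie within a single fragment, so each can be enforced locally — preserved.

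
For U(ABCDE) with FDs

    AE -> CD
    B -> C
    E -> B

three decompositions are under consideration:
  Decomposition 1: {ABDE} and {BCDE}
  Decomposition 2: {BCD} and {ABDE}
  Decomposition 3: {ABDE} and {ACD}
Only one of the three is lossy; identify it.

Decomposition 1: common = {BDE}, closure = {BCDE} → lossless.
Decomposition 2: common = {BD}, closure = {BCD} → lossless.
Decomposition 3: common = {AD}, closure = {AD} → lossy.

Decomposition 3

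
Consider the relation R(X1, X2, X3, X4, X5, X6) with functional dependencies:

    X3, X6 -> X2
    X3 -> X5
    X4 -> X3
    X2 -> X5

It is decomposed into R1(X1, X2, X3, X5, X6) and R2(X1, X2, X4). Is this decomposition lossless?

Common attributes: R1 ∩ R2 = {X1, X2}.
Closure of {X1, X2}: X2 → X5 applies, adding X5. So (X1, X2)⁺ = {X1, X2, X5}.
The closure contains neither all of R1 = {X1, X2, X3, X5, X6} nor all of R2 = {X1, X2, X4}, so the common attributes are not a superkey of either fragment. The join is lossy.

No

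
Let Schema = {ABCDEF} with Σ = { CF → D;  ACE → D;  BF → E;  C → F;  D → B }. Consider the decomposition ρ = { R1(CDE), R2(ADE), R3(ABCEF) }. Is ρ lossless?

Chase test. Columns are ABCDEF; row i has aⱼ where attribute j ∈ Ri, else bᵢⱼ.
Initial tableau (one row per fragment):
  row 1: b11 b12 a3 a4 a5 b16
  row 2: a1 b22 b23 a4 a5 b26
  row 3: a1 a2 a3 b34 a5 a6
Rows 1 and 3 agree on C; apply C→F and equate their F entries.
Rows 1 and 2 agree on D; apply D→B and equate their B entries.
Rows 1 and 3 agree on CF; apply CF→D and equate their D entries.
Rows 1 and 3 agree on D; apply D→B and equate their B entries.
Row 3 is now all distinguished symbols — the join is lossless.

Yes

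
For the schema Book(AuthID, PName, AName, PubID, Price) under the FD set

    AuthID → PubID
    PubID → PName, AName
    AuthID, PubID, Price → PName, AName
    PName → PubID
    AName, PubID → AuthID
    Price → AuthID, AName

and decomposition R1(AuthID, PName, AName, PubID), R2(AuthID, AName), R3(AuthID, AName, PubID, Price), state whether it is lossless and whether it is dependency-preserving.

lossless and dependency-preserving

Lossless test (chase): Rows 1 and 2 agree on AuthID; apply AuthID→PubID and equate their PubID entries. Rows 1 and 2 agree on PubID; apply PubID→PName, AName and equate their PName, AName entries. Rows 1 and 3 agree on PubID; apply PubID→PName, AName and equate their PName, AName entries. Row 3 is now all distinguished symbols — the join is lossless.
Dependency preservation: AuthID, PubID, Price → PName, AName is not contained in any single fragment, but the restricted closure of its left-hand side across the fragments still reaches the right-hand side; the remaining FDs each lie inside some fragment. All dependencies are preserved.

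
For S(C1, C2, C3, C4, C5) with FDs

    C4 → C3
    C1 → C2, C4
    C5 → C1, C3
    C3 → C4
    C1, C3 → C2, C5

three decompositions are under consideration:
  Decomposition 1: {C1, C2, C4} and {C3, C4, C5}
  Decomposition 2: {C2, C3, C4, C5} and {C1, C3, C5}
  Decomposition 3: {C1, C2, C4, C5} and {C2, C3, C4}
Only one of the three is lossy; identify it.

Decomposition 1: common = {C4}, closure = {C3, C4} → lossy.
Decomposition 2: common = {C3, C5}, closure = {C1, C2, C3, C4, C5} → lossless.
Decomposition 3: common = {C2, C4}, closure = {C2, C3, C4} → lossless.

Decomposition 1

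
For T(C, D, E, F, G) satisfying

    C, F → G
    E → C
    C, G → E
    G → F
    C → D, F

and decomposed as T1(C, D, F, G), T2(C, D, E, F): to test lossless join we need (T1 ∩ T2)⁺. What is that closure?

T1 ∩ T2 = {C, D, F}.
C, F → G applies, adding G
C, G → E applies, adding E
Closure: {C, D, E, F, G}.

C, D, E, F, G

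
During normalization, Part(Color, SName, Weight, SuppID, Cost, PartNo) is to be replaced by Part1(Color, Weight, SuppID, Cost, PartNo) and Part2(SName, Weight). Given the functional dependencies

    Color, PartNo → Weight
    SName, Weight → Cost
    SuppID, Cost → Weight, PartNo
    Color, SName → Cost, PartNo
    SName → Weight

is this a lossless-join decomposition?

Common attributes: Part1 ∩ Part2 = {Weight}.
No dependency enlarges {Weight}, so (Weight)⁺ = {Weight}.
The closure contains neither all of Part1 = {Color, Weight, SuppID, Cost, PartNo} nor all of Part2 = {SName, Weight}, so the common attributes are not a superkey of either fragment. The join is lossy.

No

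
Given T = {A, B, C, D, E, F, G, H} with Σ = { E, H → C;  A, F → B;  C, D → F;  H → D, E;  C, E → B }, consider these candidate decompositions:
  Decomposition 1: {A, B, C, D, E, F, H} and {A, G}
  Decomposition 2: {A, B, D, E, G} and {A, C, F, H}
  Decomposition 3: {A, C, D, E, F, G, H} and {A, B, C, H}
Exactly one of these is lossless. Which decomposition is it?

Decomposition 3

Decomposition 1: common = {A}, closure = {A} → lossy.
Decomposition 2: common = {A}, closure = {A} → lossy.
Decomposition 3: common = {A, C, H}, closure = {A, B, C, D, E, F, H} → lossless.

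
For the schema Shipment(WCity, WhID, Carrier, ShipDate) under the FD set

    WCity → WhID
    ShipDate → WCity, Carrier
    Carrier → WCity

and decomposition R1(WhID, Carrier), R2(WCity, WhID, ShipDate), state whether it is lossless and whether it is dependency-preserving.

lossy and not dependency-preserving

Lossless test: (WhID)⁺ = {WhID}, which is a superkey of neither fragment — lossy.
Dependency preservation: the restricted closure of {ShipDate} across the fragments never reaches {WCity, Carrier}, so ShipDate → WCity, Carrier cannot be enforced without a join — not preserved.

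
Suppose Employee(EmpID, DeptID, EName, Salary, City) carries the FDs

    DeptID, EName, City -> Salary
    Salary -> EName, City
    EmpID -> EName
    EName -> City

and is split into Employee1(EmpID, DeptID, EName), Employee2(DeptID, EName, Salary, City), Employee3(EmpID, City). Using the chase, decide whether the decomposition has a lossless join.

Chase test. Columns are EmpID, DeptID, EName, Salary, City; row i has aⱼ where attribute j ∈ Employeei, else bᵢⱼ.
Initial tableau (one row per fragment):
  row 1: a1 a2 a3 b14 b15
  row 2: b21 a2 a3 a4 a5
  row 3: a1 b32 b33 b34 a5
Rows 1 and 3 agree on EmpID; apply EmpID→EName and equate their EName entries.
Rows 1 and 2 agree on EName; apply EName→City and equate their City entries.
Rows 1 and 2 agree on DeptID, EName, City; apply DeptID, EName, City→Salary and equate their Salary entries.
Row 1 is now all distinguished symbols — the join is lossless.

Yes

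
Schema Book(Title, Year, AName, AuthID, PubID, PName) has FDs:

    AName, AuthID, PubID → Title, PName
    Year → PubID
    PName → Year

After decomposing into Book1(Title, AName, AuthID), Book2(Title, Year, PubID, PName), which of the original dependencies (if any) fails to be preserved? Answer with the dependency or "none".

Check AName, AuthID, PubID → Title, PName: no single fragment contains all of {Title, AName, AuthID, PubID, PName}, and the restricted closure of {AName, AuthID, PubID} across the fragments never reaches {Title, PName}.
Year → PubID is preserved.
PName → Year is preserved.

AName, AuthID, PubID → Title, PName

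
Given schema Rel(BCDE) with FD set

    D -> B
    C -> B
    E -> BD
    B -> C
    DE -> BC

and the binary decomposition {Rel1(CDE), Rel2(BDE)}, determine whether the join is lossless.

Common attributes: Rel1 ∩ Rel2 = {DE}.
Closure of {DE}: D → B applies, adding B; B → C applies, adding C. So (DE)⁺ = {BCDE}.
This closure contains every attribute of Rel1, so Rel1 ∩ Rel2 → Rel1. The join is lossless.

Yes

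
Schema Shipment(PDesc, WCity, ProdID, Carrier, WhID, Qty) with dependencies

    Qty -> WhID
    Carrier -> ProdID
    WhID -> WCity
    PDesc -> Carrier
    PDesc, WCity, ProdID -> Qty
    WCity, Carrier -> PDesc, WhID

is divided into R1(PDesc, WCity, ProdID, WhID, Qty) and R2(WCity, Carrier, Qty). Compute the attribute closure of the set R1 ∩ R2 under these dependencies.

R1 ∩ R2 = {WCity, Qty}.
Qty → WhID applies, adding WhID
Closure: {WCity, WhID, Qty}.

WCity, WhID, Qty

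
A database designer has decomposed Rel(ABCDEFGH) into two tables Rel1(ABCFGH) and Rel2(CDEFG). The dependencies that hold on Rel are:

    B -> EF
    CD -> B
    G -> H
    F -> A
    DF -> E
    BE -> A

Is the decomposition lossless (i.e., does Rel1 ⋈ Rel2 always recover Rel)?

No

Common attributes: Rel1 ∩ Rel2 = {CFG}.
Closure of {CFG}: G → H applies, adding H; F → A applies, adding A. So (CFG)⁺ = {ACFGH}.
The closure contains neither all of Rel1 = {ABCFGH} nor all of Rel2 = {CDEFG}, so the common attributes are not a superkey of either fragment. The join is lossy.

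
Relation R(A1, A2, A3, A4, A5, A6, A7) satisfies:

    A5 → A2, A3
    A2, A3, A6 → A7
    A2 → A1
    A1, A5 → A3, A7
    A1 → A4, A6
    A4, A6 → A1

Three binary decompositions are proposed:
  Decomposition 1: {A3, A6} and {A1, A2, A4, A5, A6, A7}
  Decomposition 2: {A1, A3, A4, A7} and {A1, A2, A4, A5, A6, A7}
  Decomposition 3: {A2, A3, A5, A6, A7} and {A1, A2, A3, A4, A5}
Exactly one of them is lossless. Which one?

Decomposition 1: common = {A6}, closure = {A6} → lossy.
Decomposition 2: common = {A1, A4, A7}, closure = {A1, A4, A6, A7} → lossy.
Decomposition 3: common = {A2, A3, A5}, closure = {A1, A2, A3, A4, A5, A6, A7} → lossless.

Decomposition 3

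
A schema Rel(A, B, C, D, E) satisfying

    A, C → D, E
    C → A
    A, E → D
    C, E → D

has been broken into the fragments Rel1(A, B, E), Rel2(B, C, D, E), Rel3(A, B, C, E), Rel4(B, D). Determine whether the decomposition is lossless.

Yes

Chase test. Columns are A, B, C, D, E; row i has aⱼ where attribute j ∈ Reli, else bᵢⱼ.
Initial tableau (one row per fragment):
  row 1: a1 a2 b13 b14 a5
  row 2: b21 a2 a3 a4 a5
  row 3: a1 a2 a3 b34 a5
  row 4: b41 a2 b43 a4 b45
Rows 2 and 3 agree on C; apply C→A and equate their A entries.
Rows 1 and 2 agree on A, E; apply A, E→D and equate their D entries.
Rows 1 and 3 agree on A, E; apply A, E→D and equate their D entries.
Row 2 is now all distinguished symbols — the join is lossless.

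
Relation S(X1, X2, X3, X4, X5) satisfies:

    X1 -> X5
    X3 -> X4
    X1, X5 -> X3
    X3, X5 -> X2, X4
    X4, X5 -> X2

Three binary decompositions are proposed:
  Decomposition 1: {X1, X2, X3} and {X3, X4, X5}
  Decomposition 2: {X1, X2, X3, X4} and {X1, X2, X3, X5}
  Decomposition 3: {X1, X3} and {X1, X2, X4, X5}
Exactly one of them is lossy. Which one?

Decomposition 1

Decomposition 1: common = {X3}, closure = {X3, X4} → lossy.
Decomposition 2: common = {X1, X2, X3}, closure = {X1, X2, X3, X4, X5} → lossless.
Decomposition 3: common = {X1}, closure = {X1, X2, X3, X4, X5} → lossless.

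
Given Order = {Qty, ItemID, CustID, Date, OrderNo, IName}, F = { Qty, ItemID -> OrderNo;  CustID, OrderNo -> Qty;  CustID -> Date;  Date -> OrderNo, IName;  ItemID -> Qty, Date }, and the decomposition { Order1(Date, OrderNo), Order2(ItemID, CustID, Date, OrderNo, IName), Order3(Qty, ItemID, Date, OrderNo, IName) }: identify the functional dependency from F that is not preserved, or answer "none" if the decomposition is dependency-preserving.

CustID, OrderNo -> Qty

Check CustID, OrderNo → Qty: no single fragment contains all of {Qty, CustID, OrderNo}, and the restricted closure of {CustID, OrderNo} across the fragments never reaches {Qty}.
Qty, ItemID → OrderNo is preserved.
CustID → Date is preserved.
Date → OrderNo, IName is preserved.
ItemID → Qty, Date is preserved.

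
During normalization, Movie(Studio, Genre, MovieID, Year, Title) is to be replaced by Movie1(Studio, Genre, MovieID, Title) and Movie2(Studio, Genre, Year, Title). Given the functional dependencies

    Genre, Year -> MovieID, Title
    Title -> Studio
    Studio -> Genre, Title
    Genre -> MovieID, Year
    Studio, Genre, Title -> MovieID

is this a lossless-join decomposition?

Yes

Common attributes: Movie1 ∩ Movie2 = {Studio, Genre, Title}.
Closure of {Studio, Genre, Title}: Genre → MovieID, Year applies, adding MovieID, Year. So (Studio, Genre, Title)⁺ = {Studio, Genre, MovieID, Year, Title}.
This closure contains every attribute of Movie1, so Movie1 ∩ Movie2 → Movie1. The join is lossless.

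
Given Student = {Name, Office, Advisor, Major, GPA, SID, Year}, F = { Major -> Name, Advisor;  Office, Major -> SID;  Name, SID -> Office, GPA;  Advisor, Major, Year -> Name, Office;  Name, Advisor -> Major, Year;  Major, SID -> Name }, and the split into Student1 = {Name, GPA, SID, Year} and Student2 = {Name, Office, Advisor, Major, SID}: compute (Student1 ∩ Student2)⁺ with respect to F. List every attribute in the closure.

Student1 ∩ Student2 = {Name, SID}.
Name, SID → Office, GPA applies, adding Office, GPA
Closure: {Name, Office, GPA, SID}.

Name, Office, GPA, SID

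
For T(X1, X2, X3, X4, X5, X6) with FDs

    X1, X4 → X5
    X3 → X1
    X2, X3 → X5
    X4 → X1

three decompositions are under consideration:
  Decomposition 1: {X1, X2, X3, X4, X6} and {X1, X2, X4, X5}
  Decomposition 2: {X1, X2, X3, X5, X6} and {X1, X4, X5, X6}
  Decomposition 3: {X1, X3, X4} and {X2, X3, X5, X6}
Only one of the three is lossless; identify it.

Decomposition 1

Decomposition 1: common = {X1, X2, X4}, closure = {X1, X2, X4, X5} → lossless.
Decomposition 2: common = {X1, X5, X6}, closure = {X1, X5, X6} → lossy.
Decomposition 3: common = {X3}, closure = {X1, X3} → lossy.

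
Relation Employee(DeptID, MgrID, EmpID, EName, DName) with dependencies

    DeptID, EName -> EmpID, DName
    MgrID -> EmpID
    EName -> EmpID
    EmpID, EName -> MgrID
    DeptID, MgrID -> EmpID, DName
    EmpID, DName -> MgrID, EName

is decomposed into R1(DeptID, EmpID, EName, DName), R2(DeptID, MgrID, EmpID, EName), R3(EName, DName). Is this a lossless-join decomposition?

Yes

Chase test. Columns are DeptID, MgrID, EmpID, EName, DName; row i has aⱼ where attribute j ∈ Ri, else bᵢⱼ.
Initial tableau (one row per fragment):
  row 1: a1 b12 a3 a4 a5
  row 2: a1 a2 a3 a4 b25
  row 3: b31 b32 b33 a4 a5
Rows 1 and 2 agree on DeptID, EName; apply DeptID, EName→EmpID, DName and equate their EmpID, DName entries.
Rows 1 and 3 agree on EName; apply EName→EmpID and equate their EmpID entries.
Rows 1 and 2 agree on EmpID, EName; apply EmpID, EName→MgrID and equate their MgrID entries.
Rows 1 and 3 agree on EmpID, EName; apply EmpID, EName→MgrID and equate their MgrID entries.
Row 1 is now all distinguished symbols — the join is lossless.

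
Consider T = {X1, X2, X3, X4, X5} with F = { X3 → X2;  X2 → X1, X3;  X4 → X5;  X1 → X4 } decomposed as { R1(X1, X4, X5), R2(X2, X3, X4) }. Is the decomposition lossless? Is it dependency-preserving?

lossy and not dependency-preserving

Lossless test: (X4)⁺ = {X4, X5}, which is a superkey of neither fragment — lossy.
Dependency preservation: the restricted closure of {X2} across the fragments never reaches {X1, X3}, so X2 → X1, X3 cannot be enforced without a join — not preserved.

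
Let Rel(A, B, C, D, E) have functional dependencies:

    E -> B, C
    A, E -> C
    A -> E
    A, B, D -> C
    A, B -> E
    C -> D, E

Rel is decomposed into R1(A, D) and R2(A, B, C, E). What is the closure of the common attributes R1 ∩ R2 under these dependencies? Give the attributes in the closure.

A, B, C, D, E

R1 ∩ R2 = {A}.
A → E applies, adding E
E → B, C applies, adding B, C
C → D, E applies, adding D
Closure: {A, B, C, D, E}.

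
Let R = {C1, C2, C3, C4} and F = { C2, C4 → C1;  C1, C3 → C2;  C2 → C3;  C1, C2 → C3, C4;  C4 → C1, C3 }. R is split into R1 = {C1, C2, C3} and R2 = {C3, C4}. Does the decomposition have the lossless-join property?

Common attributes: R1 ∩ R2 = {C3}.
No dependency enlarges {C3}, so (C3)⁺ = {C3}.
The closure contains neither all of R1 = {C1, C2, C3} nor all of R2 = {C3, C4}, so the common attributes are not a superkey of either fragment. The join is lossy.

No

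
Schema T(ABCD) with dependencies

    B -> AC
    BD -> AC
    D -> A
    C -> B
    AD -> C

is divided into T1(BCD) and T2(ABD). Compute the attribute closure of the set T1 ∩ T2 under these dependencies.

ABCD

T1 ∩ T2 = {BD}.
B → AC applies, adding AC
Closure: {ABCD}.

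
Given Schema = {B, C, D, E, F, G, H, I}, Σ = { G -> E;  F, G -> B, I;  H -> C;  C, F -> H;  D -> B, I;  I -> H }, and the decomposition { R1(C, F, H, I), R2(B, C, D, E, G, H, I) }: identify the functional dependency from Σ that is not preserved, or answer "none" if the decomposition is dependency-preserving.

Check F, G → B, I: no single fragment contains all of {B, F, G, I}, and the restricted closure of {F, G} across the fragments never reaches {B, I}.
G → E is preserved.
H → C is preserved.
C, F → H is preserved.
D → B, I is preserved.
I → H is preserved.

F, G -> B, I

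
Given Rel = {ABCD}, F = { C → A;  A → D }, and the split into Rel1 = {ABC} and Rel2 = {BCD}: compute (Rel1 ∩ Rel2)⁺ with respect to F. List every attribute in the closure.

Rel1 ∩ Rel2 = {BC}.
C → A applies, adding A
A → D applies, adding D
Closure: {ABCD}.

ABCD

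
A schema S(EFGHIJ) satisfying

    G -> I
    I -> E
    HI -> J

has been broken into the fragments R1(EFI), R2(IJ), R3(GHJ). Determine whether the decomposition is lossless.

Chase test. Columns are EFGHIJ; row i has aⱼ where attribute j ∈ Ri, else bᵢⱼ.
Initial tableau (one row per fragment):
  row 1: a1 a2 b13 b14 a5 b16
  row 2: b21 b22 b23 b24 a5 a6
  row 3: b31 b32 a3 a4 b35 a6
Rows 1 and 2 agree on I; apply I→E and equate their E entries.
No row becomes fully distinguished — the join is lossy.

No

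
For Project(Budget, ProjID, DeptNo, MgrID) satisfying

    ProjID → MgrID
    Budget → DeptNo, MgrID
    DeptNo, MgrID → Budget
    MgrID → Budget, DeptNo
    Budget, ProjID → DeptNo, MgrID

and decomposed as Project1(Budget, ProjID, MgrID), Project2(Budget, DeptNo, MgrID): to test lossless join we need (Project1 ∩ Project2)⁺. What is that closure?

Project1 ∩ Project2 = {Budget, MgrID}.
Budget → DeptNo, MgrID applies, adding DeptNo
Closure: {Budget, DeptNo, MgrID}.

Budget, DeptNo, MgrID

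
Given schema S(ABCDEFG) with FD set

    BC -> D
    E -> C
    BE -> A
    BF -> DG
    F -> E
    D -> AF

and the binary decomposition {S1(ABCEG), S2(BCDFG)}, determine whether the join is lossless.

Yes

Common attributes: S1 ∩ S2 = {BCG}.
Closure of {BCG}: BC → D applies, adding D; D → AF applies, adding AF; F → E applies, adding E. So (BCG)⁺ = {ABCDEFG}.
This closure contains every attribute of S1, so S1 ∩ S2 → S1. The join is lossless.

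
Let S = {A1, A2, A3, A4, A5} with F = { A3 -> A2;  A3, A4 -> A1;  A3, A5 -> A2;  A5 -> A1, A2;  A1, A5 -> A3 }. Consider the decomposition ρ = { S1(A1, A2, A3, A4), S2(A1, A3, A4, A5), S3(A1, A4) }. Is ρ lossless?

Chase test. Columns are A1, A2, A3, A4, A5; row i has aⱼ where attribute j ∈ Si, else bᵢⱼ.
Initial tableau (one row per fragment):
  row 1: a1 a2 a3 a4 b15
  row 2: a1 b22 a3 a4 a5
  row 3: a1 b32 b33 a4 b35
Rows 1 and 2 agree on A3; apply A3→A2 and equate their A2 entries.
Row 2 is now all distinguished symbols — the join is lossless.

Yes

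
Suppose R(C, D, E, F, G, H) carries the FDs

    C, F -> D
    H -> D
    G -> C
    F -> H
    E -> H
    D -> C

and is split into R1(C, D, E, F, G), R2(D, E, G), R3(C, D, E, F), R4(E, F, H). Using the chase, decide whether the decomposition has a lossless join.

Yes

Chase test. Columns are C, D, E, F, G, H; row i has aⱼ where attribute j ∈ Ri, else bᵢⱼ.
Initial tableau (one row per fragment):
  row 1: a1 a2 a3 a4 a5 b16
  row 2: b21 a2 a3 b24 a5 b26
  row 3: a1 a2 a3 a4 b35 b36
  row 4: b41 b42 a3 a4 b45 a6
Rows 1 and 2 agree on G; apply G→C and equate their C entries.
Rows 1 and 3 agree on F; apply F→H and equate their H entries.
Rows 1 and 4 agree on F; apply F→H and equate their H entries.
Rows 1 and 2 agree on E; apply E→H and equate their H entries.
Rows 1 and 4 agree on H; apply H→D and equate their D entries.
Rows 1 and 4 agree on D; apply D→C and equate their C entries.
Row 1 is now all distinguished symbols — the join is lossless.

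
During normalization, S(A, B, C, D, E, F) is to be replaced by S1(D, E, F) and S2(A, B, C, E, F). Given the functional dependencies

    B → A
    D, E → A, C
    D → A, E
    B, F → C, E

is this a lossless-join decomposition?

Common attributes: S1 ∩ S2 = {E, F}.
No dependency enlarges {E, F}, so (E, F)⁺ = {E, F}.
The closure contains neither all of S1 = {D, E, F} nor all of S2 = {A, B, C, E, F}, so the common attributes are not a superkey of either fragment. The join is lossy.

No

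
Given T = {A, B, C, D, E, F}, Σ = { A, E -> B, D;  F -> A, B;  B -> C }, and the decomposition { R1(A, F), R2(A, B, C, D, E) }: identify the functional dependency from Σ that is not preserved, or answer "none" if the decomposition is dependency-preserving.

Check F → A, B: no single fragment contains all of {A, B, F}, and the restricted closure of {F} across the fragments never reaches {A, B}.
A, E → B, D is preserved.
B → C is preserved.

F -> A, B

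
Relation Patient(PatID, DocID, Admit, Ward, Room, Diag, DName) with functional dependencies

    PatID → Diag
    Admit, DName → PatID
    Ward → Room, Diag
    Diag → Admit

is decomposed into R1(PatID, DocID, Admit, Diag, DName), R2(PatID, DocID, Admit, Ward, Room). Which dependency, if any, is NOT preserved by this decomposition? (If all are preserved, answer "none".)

Check Ward → Room, Diag: no single fragment contains all of {Ward, Room, Diag}, and the restricted closure of {Ward} across the fragments never reaches {Room, Diag}.
PatID → Diag is preserved.
Admit, DName → PatID is preserved.
Diag → Admit is preserved.

Ward → Room, Diag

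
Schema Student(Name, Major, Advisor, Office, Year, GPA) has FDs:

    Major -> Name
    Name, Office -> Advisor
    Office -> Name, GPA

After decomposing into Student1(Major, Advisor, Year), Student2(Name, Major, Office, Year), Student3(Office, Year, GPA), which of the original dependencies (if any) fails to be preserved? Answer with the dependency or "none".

Name, Office -> Advisor

Check Name, Office → Advisor: no single fragment contains all of {Name, Advisor, Office}, and the restricted closure of {Name, Office} across the fragments never reaches {Advisor}.
Major → Name is preserved.
Office → Name, GPA is preserved.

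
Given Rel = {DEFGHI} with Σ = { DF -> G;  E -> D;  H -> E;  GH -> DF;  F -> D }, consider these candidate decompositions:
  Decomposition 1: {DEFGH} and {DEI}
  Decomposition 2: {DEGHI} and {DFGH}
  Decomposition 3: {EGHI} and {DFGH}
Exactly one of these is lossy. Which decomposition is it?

Decomposition 1

Decomposition 1: common = {DE}, closure = {DE} → lossy.
Decomposition 2: common = {DGH}, closure = {DEFGH} → lossless.
Decomposition 3: common = {GH}, closure = {DEFGH} → lossless.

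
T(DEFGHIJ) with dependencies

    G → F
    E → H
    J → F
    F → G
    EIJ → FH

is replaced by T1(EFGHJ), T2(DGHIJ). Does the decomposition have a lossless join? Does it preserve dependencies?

Lossless test: (GHJ)⁺ = {FGHJ}, which is a superkey of neither fragment — lossy.
Dependency preservation: EIJ → FH is not contained in any single fragment, but the restricted closure of its left-hand side across the fragments still reaches the right-hand side; the remaining FDs each lie inside some fragment. All dependencies are preserved.

lossy but dependency-preserving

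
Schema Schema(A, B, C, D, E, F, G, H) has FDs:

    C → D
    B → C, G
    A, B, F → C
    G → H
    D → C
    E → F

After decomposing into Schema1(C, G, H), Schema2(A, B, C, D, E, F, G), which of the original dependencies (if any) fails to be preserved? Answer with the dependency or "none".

C → D lies within Schema2.
B → C, G lies within Schema2.
A, B, F → C lies within Schema2.
G → H lies within Schema1.
D → C lies within Schema2.
E → F lies within Schema2.
Every dependency is enforceable on the fragments, so the decomposition is dependency-preserving.

none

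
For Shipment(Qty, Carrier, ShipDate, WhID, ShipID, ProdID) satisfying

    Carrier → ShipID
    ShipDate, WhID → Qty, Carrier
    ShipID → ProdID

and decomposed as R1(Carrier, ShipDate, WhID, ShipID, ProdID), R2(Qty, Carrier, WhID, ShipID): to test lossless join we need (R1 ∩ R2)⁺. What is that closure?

Carrier, WhID, ShipID, ProdID

R1 ∩ R2 = {Carrier, WhID, ShipID}.
ShipID → ProdID applies, adding ProdID
Closure: {Carrier, WhID, ShipID, ProdID}.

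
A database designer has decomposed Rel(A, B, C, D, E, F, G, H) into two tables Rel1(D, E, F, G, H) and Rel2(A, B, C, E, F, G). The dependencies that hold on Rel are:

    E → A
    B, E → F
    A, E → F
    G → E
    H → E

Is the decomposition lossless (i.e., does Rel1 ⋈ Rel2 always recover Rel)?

No

Common attributes: Rel1 ∩ Rel2 = {E, F, G}.
Closure of {E, F, G}: E → A applies, adding A. So (E, F, G)⁺ = {A, E, F, G}.
The closure contains neither all of Rel1 = {D, E, F, G, H} nor all of Rel2 = {A, B, C, E, F, G}, so the common attributes are not a superkey of either fragment. The join is lossy.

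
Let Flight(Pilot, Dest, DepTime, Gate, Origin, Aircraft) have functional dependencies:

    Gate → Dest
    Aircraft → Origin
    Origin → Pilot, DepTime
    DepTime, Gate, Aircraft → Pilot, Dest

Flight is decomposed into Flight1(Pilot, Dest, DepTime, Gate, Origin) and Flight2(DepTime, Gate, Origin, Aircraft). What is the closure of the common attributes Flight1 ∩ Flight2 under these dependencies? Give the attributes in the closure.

Pilot, Dest, DepTime, Gate, Origin

Flight1 ∩ Flight2 = {DepTime, Gate, Origin}.
Gate → Dest applies, adding Dest
Origin → Pilot, DepTime applies, adding Pilot
Closure: {Pilot, Dest, DepTime, Gate, Origin}.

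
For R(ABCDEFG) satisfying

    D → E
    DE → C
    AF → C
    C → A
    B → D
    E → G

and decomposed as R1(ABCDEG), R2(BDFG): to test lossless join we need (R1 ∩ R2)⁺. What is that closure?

ABCDEG

R1 ∩ R2 = {BDG}.
D → E applies, adding E
DE → C applies, adding C
C → A applies, adding A
Closure: {ABCDEG}.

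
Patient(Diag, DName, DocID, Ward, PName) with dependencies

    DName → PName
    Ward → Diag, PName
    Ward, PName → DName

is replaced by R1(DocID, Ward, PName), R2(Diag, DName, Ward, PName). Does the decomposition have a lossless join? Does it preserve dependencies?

lossless and dependency-preserving

Lossless test: (Ward, PName)⁺ = {Diag, DName, Ward, PName}, which contains all of one fragment — lossless.
Dependency preservation: every FD's attributes lie within a single fragment, so each can be enforced locally — preserved.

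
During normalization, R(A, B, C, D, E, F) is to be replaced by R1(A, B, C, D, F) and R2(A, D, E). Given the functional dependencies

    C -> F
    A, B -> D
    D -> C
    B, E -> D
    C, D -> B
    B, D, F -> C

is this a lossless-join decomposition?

Yes

Common attributes: R1 ∩ R2 = {A, D}.
Closure of {A, D}: D → C applies, adding C; C, D → B applies, adding B; C → F applies, adding F. So (A, D)⁺ = {A, B, C, D, F}.
This closure contains every attribute of R1, so R1 ∩ R2 → R1. The join is lossless.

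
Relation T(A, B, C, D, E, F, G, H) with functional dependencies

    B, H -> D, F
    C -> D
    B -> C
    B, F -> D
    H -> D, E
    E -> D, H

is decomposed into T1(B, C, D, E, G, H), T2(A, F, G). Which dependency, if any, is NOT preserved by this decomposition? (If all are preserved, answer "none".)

B, H -> D, F

Check B, H → D, F: no single fragment contains all of {B, D, F, H}, and the restricted closure of {B, H} across the fragments never reaches {D, F}.
C → D is preserved.
B → C is preserved.
B, F → D is preserved.
H → D, E is preserved.
E → D, H is preserved.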